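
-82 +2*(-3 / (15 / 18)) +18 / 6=-431 / 5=-86.20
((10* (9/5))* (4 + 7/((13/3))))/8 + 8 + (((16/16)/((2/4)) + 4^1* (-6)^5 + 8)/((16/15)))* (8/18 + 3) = -31320767/312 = -100387.07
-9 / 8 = -1.12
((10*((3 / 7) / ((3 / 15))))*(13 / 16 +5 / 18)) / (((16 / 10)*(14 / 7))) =19625 / 2688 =7.30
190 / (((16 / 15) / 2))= 1425 / 4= 356.25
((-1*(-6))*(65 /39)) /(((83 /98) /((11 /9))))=10780 /747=14.43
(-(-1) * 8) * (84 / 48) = 14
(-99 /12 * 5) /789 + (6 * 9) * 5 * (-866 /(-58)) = 4031.33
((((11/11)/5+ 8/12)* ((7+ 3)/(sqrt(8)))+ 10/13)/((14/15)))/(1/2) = 150/91+ 65* sqrt(2)/14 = 8.21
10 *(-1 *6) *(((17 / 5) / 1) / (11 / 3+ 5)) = -306 / 13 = -23.54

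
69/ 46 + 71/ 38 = 64/ 19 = 3.37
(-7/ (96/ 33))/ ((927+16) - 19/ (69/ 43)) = -5313/ 2056000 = -0.00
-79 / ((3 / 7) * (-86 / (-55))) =-30415 / 258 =-117.89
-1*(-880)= 880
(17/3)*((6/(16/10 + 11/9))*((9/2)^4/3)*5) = 8365275/1016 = 8233.54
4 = 4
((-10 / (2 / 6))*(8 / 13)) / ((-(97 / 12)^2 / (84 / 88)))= 362880 / 1345487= 0.27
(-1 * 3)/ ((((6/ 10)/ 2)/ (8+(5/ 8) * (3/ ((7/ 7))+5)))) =-130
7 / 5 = 1.40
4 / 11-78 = -854 / 11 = -77.64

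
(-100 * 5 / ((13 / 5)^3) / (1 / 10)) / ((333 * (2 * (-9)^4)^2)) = -156250 / 31493024130321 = -0.00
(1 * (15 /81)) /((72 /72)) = 5 /27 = 0.19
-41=-41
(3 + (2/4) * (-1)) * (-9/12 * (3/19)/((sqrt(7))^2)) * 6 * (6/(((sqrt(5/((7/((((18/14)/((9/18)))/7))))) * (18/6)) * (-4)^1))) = 9 * sqrt(70)/304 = 0.25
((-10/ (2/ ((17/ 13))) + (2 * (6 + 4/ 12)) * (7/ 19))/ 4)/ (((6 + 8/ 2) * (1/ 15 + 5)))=-73/ 7904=-0.01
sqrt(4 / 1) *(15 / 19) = 30 / 19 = 1.58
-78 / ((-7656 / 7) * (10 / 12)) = 273 / 3190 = 0.09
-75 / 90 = -5 / 6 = -0.83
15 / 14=1.07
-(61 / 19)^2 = -10.31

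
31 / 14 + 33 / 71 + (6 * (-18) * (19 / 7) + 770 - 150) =327559 / 994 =329.54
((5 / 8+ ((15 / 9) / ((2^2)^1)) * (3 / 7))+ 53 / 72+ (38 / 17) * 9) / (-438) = -23195 / 469098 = -0.05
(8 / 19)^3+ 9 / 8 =65827 / 54872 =1.20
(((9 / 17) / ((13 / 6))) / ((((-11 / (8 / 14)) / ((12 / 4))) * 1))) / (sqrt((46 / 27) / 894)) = -5832 * sqrt(3427) / 391391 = -0.87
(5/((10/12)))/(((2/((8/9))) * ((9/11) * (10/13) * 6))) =286/405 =0.71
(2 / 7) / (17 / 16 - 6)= -32 / 553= -0.06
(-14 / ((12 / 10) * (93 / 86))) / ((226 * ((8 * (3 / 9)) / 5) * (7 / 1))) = -1075 / 84072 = -0.01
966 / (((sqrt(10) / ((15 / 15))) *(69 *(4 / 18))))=63 *sqrt(10) / 10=19.92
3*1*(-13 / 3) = -13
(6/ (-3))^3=-8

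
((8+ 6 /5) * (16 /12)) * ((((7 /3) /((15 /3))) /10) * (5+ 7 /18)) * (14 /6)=218638 /30375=7.20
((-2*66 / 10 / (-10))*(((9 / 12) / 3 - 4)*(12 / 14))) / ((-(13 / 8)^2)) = 9504 / 5915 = 1.61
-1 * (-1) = 1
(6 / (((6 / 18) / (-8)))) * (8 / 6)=-192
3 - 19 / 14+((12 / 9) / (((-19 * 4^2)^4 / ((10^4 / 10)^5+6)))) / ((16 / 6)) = 3500098218246165 / 59785019392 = 58544.74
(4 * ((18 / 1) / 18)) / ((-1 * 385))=-4 / 385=-0.01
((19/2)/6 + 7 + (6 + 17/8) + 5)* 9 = 1563/8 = 195.38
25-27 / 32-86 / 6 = 943 / 96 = 9.82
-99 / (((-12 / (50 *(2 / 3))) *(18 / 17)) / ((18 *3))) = 14025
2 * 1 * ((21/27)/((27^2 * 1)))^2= 98/43046721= 0.00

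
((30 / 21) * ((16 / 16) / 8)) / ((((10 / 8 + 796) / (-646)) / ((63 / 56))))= -4845 / 29764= -0.16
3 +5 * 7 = 38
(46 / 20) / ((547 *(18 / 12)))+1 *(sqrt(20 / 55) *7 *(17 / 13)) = 23 / 8205+238 *sqrt(11) / 143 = 5.52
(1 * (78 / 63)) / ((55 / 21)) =26 / 55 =0.47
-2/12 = -1/6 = -0.17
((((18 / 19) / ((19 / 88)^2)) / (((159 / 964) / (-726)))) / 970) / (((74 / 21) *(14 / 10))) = -24388860672 / 1304698403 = -18.69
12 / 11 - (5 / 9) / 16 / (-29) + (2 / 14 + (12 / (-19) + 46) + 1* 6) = 321379747 / 6109488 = 52.60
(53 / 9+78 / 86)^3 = 18191447000 / 57960603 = 313.86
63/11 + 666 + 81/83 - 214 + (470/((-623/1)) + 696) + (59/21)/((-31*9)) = 549372628811/476084763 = 1153.94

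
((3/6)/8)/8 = 1/128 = 0.01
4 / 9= 0.44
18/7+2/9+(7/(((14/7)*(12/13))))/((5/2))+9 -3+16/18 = 14111/1260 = 11.20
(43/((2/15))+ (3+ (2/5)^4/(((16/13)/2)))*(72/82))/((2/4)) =16664997/25625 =650.34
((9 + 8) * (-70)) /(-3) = 1190 /3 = 396.67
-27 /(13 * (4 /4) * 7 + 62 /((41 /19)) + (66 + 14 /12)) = -6642 /45977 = -0.14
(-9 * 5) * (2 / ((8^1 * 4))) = -45 / 16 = -2.81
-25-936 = -961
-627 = -627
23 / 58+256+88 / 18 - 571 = -161671 / 522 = -309.71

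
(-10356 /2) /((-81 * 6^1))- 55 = -3592 /81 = -44.35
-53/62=-0.85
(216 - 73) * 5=715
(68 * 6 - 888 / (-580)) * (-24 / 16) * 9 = -801657 / 145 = -5528.67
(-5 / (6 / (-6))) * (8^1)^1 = 40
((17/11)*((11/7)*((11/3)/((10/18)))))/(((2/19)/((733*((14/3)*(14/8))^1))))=18230443/20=911522.15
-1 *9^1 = -9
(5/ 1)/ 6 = 5/ 6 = 0.83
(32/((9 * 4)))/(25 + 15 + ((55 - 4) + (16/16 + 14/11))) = 44/4617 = 0.01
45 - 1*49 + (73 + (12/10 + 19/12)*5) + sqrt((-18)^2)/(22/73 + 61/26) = 1803281/20100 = 89.72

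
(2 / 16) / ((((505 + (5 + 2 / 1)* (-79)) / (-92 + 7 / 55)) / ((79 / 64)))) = 399187 / 1351680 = 0.30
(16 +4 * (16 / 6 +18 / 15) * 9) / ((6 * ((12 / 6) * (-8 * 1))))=-97 / 60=-1.62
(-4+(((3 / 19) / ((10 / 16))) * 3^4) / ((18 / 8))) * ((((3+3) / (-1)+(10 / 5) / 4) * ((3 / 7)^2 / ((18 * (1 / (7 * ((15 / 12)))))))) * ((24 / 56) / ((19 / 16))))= -15972 / 17689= -0.90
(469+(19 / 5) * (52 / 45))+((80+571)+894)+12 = 456838 / 225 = 2030.39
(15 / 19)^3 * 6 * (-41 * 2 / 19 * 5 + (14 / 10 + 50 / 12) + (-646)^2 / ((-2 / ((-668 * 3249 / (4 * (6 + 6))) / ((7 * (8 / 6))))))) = 10889798732621325 / 3648988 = 2984333939.33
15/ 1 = 15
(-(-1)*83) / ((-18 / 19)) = -1577 / 18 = -87.61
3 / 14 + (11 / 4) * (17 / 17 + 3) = 157 / 14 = 11.21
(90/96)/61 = 15/976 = 0.02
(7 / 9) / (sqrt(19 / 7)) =7 * sqrt(133) / 171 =0.47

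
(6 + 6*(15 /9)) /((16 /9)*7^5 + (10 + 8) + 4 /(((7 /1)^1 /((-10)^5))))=-504 /858241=-0.00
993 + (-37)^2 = 2362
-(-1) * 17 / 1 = 17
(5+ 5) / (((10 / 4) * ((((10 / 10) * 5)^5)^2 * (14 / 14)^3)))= 4 / 9765625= 0.00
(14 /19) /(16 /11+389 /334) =0.28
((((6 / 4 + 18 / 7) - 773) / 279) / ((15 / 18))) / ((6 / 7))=-2153 / 558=-3.86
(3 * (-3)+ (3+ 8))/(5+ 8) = 0.15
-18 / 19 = -0.95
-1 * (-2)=2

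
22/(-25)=-22/25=-0.88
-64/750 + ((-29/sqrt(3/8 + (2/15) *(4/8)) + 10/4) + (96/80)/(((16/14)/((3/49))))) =-41.16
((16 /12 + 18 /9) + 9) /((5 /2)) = 74 /15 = 4.93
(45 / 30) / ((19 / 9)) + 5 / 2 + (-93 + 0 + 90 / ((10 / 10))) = 0.21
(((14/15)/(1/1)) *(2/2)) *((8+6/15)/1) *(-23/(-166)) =2254/2075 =1.09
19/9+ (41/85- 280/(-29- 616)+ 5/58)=3.11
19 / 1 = 19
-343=-343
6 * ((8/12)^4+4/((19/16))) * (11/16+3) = 40474/513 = 78.90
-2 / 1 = -2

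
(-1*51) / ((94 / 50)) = -1275 / 47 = -27.13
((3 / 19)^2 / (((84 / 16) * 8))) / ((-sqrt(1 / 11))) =-3 * sqrt(11) / 5054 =-0.00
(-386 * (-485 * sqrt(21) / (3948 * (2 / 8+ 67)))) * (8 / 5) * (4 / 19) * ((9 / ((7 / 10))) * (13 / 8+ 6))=274075440 * sqrt(21) / 11770633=106.70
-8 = -8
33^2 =1089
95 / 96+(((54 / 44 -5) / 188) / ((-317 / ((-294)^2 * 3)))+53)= 70.41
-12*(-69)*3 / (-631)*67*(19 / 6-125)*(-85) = -1723500630 / 631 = -2731379.76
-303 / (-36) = 101 / 12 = 8.42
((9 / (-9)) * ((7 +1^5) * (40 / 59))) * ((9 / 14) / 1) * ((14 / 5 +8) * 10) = -155520 / 413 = -376.56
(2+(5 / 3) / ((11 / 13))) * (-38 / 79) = -4978 / 2607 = -1.91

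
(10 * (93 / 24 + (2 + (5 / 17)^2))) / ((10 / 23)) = 317009 / 2312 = 137.11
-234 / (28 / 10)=-83.57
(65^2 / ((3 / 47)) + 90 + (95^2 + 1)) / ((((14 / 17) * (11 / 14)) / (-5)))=-19203455 / 33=-581922.88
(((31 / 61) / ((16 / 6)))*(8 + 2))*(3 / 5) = 279 / 244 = 1.14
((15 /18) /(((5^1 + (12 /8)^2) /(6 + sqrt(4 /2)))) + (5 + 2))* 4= 40* sqrt(2) /87 + 892 /29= 31.41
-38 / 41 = -0.93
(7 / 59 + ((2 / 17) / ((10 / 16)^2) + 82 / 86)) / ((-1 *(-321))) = 1480736 / 346110225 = 0.00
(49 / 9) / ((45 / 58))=2842 / 405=7.02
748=748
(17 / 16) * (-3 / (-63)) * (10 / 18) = 85 / 3024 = 0.03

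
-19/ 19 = -1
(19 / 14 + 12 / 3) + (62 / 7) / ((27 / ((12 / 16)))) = 353 / 63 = 5.60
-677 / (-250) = 677 / 250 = 2.71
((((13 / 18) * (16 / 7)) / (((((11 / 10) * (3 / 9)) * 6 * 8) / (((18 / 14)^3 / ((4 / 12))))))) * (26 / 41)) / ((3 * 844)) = 0.00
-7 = -7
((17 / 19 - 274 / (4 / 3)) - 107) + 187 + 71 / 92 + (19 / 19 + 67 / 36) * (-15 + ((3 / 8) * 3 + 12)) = -129.20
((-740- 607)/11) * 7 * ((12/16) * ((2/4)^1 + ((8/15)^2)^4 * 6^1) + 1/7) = -3918856362677/8353125000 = -469.15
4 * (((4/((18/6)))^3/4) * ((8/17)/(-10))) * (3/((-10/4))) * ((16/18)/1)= 4096/34425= 0.12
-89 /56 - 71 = -4065 /56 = -72.59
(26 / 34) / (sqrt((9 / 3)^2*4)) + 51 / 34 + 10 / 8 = 587 / 204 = 2.88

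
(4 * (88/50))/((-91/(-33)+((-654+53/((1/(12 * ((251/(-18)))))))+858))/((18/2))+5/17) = -0.01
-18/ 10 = -9/ 5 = -1.80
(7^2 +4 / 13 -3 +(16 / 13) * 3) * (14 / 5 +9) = 590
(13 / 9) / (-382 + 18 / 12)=-26 / 6849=-0.00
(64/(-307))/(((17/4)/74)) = -18944/5219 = -3.63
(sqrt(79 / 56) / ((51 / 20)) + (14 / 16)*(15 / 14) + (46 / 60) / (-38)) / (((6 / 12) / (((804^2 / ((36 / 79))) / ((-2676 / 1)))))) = -1466.34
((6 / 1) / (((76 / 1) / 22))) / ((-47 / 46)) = -1518 / 893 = -1.70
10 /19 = 0.53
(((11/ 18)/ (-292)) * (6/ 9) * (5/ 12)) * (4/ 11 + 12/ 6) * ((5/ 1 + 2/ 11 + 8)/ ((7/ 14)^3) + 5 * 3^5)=-944125/ 520344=-1.81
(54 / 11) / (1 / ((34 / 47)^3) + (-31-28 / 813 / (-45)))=-77648589360 / 448542347803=-0.17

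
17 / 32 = 0.53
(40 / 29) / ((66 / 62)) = 1240 / 957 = 1.30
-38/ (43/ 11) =-418/ 43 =-9.72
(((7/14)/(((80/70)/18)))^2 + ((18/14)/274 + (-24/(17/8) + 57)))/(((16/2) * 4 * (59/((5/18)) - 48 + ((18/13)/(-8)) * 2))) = 2435347525/118679579648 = 0.02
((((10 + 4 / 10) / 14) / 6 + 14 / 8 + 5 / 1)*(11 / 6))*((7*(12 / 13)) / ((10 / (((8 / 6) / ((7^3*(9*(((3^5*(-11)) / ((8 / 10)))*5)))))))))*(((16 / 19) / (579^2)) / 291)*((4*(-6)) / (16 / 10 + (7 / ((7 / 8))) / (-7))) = 92384 / 968329584123071625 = 0.00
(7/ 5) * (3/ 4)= 21/ 20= 1.05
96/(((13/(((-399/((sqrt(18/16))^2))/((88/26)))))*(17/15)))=-127680/187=-682.78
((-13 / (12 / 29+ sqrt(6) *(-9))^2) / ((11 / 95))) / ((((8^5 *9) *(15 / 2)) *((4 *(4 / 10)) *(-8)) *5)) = 6024083 *sqrt(6) / 240691676179857408+ 428956255 / 262572737650753536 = 0.00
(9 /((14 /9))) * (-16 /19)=-648 /133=-4.87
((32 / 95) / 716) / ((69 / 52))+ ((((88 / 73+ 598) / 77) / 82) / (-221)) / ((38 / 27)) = 5907947657 / 119521335823890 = 0.00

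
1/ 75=0.01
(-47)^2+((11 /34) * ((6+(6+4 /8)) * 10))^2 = 4444229 /1156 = 3844.49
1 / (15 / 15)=1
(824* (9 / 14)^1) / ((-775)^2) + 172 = 723156208 / 4204375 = 172.00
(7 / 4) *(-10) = -35 / 2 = -17.50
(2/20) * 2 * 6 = 6/5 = 1.20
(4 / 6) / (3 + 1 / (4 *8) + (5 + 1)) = 64 / 867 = 0.07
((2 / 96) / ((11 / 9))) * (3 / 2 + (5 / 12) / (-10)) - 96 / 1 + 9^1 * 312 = 3818531 / 1408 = 2712.02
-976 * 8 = -7808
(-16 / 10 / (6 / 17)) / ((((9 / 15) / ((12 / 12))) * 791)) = -68 / 7119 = -0.01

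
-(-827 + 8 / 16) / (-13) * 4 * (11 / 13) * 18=-654588 / 169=-3873.30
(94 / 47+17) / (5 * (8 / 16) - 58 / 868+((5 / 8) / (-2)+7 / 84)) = 197904 / 22957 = 8.62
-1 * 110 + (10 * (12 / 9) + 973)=2629 / 3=876.33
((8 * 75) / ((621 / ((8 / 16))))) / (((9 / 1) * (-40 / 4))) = -10 / 1863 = -0.01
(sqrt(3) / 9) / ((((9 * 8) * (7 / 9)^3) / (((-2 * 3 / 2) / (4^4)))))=-27 * sqrt(3) / 702464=-0.00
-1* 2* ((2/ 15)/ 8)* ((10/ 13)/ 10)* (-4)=2/ 195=0.01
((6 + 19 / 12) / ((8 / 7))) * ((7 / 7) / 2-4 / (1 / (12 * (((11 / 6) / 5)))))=-36309 / 320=-113.47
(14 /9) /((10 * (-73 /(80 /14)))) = -8 /657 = -0.01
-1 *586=-586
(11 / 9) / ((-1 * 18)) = -11 / 162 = -0.07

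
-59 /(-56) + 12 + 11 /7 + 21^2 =3645 /8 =455.62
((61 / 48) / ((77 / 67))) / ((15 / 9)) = 4087 / 6160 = 0.66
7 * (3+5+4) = 84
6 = 6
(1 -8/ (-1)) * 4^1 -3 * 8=12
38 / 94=19 / 47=0.40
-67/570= -0.12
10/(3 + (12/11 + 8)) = 110/133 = 0.83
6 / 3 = 2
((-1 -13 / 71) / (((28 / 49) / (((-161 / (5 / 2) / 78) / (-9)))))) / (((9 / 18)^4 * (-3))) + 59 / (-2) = -7099247 / 249210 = -28.49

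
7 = 7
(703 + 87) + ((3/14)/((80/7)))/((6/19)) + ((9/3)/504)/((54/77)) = 20478559/25920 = 790.07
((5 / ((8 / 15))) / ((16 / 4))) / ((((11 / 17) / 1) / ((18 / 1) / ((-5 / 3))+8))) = -10.14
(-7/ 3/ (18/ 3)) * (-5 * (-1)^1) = -35/ 18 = -1.94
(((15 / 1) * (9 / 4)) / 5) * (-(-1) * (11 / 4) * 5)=1485 / 16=92.81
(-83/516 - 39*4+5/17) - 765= -8077843/8772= -920.87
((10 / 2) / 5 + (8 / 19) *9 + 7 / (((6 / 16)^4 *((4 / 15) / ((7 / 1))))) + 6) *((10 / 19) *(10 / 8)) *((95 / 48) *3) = 596531875 / 16416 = 36338.44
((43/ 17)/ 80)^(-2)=1849600/ 1849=1000.32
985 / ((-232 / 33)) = -32505 / 232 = -140.11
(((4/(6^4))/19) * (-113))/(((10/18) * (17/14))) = -791/29070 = -0.03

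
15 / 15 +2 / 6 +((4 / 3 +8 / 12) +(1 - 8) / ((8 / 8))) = -11 / 3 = -3.67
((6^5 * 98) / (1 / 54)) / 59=41150592 / 59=697467.66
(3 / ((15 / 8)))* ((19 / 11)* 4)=608 / 55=11.05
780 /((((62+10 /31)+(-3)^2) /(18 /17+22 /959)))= 142146160 /12015311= 11.83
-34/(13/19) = -646/13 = -49.69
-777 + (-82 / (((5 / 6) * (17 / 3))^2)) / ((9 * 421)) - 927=-5183102352 / 3041725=-1704.00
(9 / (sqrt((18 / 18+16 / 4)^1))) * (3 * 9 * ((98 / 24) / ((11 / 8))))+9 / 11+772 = 7938 * sqrt(5) / 55+8501 / 11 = 1095.54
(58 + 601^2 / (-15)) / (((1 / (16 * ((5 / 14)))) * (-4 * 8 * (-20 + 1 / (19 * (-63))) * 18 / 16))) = -13692578 / 71823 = -190.64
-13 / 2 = -6.50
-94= -94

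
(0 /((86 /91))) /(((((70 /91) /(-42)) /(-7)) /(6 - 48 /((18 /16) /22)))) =0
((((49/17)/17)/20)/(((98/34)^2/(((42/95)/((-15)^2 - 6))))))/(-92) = -1/44661400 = -0.00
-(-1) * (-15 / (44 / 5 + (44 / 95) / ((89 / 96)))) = -126825 / 78628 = -1.61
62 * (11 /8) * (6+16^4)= 11174911 /2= 5587455.50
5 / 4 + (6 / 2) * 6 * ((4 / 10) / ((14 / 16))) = 1327 / 140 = 9.48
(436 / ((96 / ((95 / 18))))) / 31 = 10355 / 13392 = 0.77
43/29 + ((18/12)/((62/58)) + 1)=6987/1798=3.89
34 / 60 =17 / 30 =0.57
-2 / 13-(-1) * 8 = 102 / 13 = 7.85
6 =6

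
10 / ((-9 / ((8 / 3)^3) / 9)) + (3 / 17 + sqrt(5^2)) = -84664 / 459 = -184.45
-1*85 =-85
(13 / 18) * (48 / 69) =104 / 207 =0.50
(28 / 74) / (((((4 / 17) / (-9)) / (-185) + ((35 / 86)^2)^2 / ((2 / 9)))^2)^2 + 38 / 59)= 2052703215800054735440817612905776689313754644480000 / 3495334428548918969457533387393637615733638725159579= 0.59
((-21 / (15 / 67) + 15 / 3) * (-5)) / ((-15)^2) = 148 / 75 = 1.97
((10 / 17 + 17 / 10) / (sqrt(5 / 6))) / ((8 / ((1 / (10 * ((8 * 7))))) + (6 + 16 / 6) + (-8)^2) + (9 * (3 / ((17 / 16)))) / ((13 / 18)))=15171 * sqrt(30) / 152087300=0.00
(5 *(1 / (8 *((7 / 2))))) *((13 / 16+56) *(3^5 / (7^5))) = 1104435 / 7529536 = 0.15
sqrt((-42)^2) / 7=6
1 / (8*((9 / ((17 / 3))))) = 17 / 216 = 0.08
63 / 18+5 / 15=23 / 6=3.83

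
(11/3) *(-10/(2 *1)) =-55/3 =-18.33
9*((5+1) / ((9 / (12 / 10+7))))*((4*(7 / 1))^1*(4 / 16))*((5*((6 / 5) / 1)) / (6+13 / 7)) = 72324 / 275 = 263.00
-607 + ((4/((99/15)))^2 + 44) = -612707/1089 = -562.63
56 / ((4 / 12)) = 168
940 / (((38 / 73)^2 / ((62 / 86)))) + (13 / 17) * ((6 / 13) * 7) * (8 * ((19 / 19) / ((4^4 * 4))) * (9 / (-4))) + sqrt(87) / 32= sqrt(87) / 32 + 168949387433 / 67556096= 2501.17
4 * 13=52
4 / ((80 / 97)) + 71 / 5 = 381 / 20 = 19.05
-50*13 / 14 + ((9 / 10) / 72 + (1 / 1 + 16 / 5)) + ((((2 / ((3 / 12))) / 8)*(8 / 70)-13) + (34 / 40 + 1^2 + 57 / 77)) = -323471 / 6160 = -52.51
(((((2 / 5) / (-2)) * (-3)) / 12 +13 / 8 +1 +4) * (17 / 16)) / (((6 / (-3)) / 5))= -17.73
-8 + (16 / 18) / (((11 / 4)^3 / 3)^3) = -8.00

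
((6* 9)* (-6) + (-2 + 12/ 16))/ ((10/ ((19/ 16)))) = -24719/ 640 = -38.62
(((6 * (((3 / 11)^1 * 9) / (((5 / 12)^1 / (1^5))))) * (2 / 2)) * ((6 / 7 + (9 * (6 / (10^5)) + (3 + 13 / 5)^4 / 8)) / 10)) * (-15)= -31584733461 / 4812500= -6563.06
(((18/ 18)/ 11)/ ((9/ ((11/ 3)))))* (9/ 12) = 1/ 36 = 0.03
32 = 32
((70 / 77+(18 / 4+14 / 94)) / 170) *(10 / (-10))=-0.03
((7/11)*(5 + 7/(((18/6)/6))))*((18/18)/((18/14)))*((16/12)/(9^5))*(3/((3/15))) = 18620/5845851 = 0.00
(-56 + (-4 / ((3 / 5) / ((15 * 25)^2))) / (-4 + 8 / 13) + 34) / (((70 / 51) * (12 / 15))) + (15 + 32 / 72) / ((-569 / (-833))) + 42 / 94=37400951310901 / 148263192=252260.53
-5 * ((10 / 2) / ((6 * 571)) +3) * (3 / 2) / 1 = -51415 / 2284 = -22.51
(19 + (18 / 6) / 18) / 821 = 115 / 4926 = 0.02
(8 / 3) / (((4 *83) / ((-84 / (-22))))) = 28 / 913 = 0.03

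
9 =9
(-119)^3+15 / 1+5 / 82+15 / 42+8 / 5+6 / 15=-483635634 / 287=-1685141.58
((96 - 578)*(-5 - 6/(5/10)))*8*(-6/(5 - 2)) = -131104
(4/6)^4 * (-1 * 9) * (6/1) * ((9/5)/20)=-24/25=-0.96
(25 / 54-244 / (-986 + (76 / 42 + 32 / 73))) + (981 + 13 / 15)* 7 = 6873.78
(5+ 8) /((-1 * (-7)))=13 /7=1.86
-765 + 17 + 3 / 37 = -27673 / 37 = -747.92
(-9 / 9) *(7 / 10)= -7 / 10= -0.70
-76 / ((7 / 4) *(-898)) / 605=152 / 1901515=0.00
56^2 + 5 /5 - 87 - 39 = 3011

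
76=76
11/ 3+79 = 248/ 3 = 82.67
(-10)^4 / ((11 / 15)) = 150000 / 11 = 13636.36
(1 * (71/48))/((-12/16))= -71/36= -1.97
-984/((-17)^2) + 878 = 252758/289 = 874.60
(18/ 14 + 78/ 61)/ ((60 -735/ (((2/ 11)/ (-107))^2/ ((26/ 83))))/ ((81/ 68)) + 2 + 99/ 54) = -1635930/ 42704883724111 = -0.00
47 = 47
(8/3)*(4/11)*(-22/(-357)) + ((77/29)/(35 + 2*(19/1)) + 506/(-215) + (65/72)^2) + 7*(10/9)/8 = -132004363867/280783298880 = -0.47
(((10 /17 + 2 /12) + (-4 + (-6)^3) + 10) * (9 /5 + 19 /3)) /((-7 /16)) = 3889.97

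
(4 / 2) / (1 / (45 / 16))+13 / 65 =233 / 40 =5.82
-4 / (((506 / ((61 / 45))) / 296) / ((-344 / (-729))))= -1.50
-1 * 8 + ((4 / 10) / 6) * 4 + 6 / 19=-2114 / 285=-7.42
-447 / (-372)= 149 / 124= 1.20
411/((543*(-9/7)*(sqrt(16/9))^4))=-0.19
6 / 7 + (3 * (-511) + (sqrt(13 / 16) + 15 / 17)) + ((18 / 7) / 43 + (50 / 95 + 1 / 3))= -1529.44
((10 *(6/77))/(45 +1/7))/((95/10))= 30/16511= 0.00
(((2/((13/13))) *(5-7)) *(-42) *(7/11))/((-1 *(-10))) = 588/55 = 10.69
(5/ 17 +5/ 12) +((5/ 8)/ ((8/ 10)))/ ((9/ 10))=3865/ 2448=1.58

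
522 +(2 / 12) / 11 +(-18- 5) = 32935 / 66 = 499.02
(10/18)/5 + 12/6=19/9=2.11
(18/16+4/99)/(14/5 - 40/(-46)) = 106145/334224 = 0.32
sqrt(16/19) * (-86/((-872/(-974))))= -41882 * sqrt(19)/2071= -88.15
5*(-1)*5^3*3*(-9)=16875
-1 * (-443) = 443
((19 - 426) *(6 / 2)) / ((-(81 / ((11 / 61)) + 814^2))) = 13431 / 7293497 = 0.00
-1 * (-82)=82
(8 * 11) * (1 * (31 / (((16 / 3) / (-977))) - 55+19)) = -502903.50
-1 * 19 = -19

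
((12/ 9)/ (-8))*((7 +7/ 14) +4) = -23/ 12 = -1.92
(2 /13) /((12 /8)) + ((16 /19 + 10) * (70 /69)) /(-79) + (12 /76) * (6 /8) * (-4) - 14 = -342749 /23621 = -14.51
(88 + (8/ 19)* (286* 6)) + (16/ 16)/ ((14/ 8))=107876/ 133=811.10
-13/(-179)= 13/179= 0.07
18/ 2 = 9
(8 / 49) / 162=4 / 3969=0.00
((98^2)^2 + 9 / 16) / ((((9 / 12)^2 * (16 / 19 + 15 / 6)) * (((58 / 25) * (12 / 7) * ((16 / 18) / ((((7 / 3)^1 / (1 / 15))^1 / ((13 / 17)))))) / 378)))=183938844062570625 / 766064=240108977921.65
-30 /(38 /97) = -1455 /19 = -76.58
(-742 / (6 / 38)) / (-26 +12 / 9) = 7049 / 37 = 190.51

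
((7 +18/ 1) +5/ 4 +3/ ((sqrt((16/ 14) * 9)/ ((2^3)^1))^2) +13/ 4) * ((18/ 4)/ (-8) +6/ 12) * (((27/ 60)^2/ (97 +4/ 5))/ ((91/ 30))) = -7803/ 3797248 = -0.00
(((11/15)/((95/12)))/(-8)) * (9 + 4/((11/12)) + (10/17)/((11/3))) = -2529/16150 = -0.16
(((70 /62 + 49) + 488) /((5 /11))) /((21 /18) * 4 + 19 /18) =3303036 /15965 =206.89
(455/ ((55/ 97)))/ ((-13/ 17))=-1049.36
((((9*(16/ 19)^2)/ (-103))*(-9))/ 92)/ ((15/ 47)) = 81216/ 4276045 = 0.02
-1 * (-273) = 273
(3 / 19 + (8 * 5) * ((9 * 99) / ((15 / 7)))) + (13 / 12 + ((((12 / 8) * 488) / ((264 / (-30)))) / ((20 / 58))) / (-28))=16641.86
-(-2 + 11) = -9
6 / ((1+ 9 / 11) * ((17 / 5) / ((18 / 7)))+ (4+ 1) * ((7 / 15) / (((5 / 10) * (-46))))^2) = 1571130 / 630049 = 2.49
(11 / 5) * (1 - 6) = -11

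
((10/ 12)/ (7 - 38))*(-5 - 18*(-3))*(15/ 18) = -1225/ 1116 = -1.10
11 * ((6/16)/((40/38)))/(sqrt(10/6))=627 * sqrt(15)/800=3.04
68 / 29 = 2.34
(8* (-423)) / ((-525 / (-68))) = -76704 / 175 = -438.31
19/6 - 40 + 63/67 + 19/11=-151081/4422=-34.17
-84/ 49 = -12/ 7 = -1.71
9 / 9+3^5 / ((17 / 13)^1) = 3176 / 17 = 186.82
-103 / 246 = -0.42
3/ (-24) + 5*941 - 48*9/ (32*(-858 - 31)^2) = 29746892011/ 6322568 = 4704.87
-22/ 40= -11/ 20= -0.55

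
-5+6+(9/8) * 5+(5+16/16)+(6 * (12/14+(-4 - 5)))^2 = 940661/392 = 2399.65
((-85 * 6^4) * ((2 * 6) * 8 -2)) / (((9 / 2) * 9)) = -255680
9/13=0.69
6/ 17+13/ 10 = 1.65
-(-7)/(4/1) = 7/4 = 1.75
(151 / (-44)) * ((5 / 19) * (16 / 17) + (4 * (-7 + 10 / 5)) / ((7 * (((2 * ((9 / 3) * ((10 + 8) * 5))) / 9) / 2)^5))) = -102740351227 / 120873060000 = -0.85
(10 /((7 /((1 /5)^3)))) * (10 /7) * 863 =3452 /245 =14.09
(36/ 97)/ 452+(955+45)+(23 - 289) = 8045383/ 10961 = 734.00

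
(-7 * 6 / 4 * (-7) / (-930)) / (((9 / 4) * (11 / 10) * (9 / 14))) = -1372 / 27621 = -0.05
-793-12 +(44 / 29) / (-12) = -70046 / 87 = -805.13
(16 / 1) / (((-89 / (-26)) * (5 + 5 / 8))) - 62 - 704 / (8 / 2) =-949862 / 4005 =-237.17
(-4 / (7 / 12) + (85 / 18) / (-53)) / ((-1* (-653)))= -46387 / 4360734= -0.01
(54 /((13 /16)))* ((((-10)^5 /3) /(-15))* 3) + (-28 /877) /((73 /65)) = 368760936340 /832273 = 443076.89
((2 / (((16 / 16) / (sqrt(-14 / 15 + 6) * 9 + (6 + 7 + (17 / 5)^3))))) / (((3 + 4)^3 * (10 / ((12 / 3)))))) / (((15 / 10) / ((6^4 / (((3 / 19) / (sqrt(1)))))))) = 131328 * sqrt(285) / 8575 + 20443392 / 30625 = 926.09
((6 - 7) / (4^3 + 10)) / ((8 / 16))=-1 / 37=-0.03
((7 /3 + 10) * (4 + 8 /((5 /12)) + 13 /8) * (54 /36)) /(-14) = -36741 /1120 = -32.80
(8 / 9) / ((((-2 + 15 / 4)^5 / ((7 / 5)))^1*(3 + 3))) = 4096 / 324135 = 0.01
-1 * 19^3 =-6859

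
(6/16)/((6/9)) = 9/16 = 0.56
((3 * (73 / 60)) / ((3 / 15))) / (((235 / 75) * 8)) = 1095 / 1504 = 0.73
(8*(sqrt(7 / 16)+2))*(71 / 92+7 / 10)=677*sqrt(7) / 230+2708 / 115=31.34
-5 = -5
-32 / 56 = -4 / 7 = -0.57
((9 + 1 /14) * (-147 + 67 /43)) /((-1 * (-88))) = -397129 /26488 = -14.99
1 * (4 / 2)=2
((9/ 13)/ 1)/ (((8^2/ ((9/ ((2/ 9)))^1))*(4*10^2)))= 729/ 665600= 0.00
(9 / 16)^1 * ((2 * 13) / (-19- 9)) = -117 / 224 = -0.52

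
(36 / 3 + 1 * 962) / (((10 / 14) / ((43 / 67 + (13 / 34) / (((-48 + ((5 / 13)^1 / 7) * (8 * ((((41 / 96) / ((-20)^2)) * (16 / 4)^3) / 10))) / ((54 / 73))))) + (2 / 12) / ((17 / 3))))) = 247100915022227 / 272372526865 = 907.22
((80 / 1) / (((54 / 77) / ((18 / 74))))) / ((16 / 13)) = 5005 / 222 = 22.55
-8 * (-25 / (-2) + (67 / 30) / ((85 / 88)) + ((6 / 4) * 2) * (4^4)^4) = -131425999408684 / 1275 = -103079215222.50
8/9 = 0.89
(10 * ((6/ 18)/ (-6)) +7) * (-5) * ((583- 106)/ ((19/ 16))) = -245920/ 19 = -12943.16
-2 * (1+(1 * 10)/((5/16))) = -66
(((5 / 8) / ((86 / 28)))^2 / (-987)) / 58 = -175 / 241937952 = -0.00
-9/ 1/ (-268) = 9/ 268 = 0.03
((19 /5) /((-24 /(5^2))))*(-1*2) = 95 /12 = 7.92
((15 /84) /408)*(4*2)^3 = 80 /357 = 0.22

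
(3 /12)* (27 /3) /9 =1 /4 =0.25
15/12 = 1.25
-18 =-18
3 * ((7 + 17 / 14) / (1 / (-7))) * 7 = -2415 / 2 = -1207.50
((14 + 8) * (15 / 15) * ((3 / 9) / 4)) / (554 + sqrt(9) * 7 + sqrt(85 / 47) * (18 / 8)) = 475640 / 149173869- 66 * sqrt(3995) / 248623115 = 0.00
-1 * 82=-82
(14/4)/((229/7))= 49/458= 0.11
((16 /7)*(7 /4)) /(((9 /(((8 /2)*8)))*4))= 32 /9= 3.56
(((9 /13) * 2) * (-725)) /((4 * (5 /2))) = -1305 /13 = -100.38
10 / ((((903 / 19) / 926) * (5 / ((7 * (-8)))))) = -281504 / 129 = -2182.20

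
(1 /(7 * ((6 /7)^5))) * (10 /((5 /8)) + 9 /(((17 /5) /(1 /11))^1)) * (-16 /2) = -7291837 /181764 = -40.12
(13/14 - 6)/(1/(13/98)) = -923/1372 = -0.67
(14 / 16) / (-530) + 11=46633 / 4240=11.00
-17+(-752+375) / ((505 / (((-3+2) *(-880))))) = -68069 / 101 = -673.95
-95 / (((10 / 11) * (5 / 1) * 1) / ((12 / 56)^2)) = -1881 / 1960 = -0.96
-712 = -712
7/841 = 0.01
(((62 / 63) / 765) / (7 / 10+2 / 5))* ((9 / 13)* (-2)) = -248 / 153153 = -0.00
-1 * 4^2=-16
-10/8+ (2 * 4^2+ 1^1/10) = 617/20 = 30.85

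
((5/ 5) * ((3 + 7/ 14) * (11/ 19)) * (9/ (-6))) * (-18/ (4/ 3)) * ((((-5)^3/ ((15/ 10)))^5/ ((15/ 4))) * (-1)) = 7519531250000/ 171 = 43973866959.06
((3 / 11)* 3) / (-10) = -9 / 110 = -0.08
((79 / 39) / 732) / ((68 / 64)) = 316 / 121329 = 0.00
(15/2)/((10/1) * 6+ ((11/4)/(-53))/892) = 0.13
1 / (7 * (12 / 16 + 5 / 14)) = 4 / 31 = 0.13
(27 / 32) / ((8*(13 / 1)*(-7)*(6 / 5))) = -45 / 46592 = -0.00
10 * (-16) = -160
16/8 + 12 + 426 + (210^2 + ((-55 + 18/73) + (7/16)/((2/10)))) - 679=51168251/1168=43808.43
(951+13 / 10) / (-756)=-9523 / 7560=-1.26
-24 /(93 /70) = -560 /31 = -18.06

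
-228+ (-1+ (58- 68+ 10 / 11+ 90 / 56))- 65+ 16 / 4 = -91625 / 308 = -297.48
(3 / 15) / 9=1 / 45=0.02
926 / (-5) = -926 / 5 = -185.20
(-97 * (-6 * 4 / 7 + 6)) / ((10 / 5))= -873 / 7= -124.71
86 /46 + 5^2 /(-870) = 7367 /4002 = 1.84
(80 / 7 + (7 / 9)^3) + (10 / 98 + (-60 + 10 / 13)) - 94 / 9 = -26782292 / 464373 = -57.67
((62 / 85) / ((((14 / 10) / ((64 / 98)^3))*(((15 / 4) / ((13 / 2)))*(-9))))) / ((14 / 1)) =-0.00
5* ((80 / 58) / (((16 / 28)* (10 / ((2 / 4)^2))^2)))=7 / 928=0.01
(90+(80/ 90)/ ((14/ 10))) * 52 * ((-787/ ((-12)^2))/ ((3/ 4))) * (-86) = 5024034860/ 1701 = 2953577.23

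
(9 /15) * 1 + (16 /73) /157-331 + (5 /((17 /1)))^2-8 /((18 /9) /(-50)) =-2158117563 /16561145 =-130.31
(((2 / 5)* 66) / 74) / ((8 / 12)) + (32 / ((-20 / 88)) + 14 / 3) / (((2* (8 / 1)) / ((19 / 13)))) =-137375 / 11544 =-11.90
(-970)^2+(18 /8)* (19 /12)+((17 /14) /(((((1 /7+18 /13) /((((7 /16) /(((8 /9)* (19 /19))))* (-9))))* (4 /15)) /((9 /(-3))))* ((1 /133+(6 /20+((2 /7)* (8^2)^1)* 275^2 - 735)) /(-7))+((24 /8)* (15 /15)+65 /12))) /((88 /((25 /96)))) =115381192737898340408503 /122628075114734464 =940903.56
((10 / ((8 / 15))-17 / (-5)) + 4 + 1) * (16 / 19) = 2172 / 95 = 22.86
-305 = -305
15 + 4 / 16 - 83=-271 / 4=-67.75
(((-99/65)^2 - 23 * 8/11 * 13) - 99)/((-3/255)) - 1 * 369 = 26332.46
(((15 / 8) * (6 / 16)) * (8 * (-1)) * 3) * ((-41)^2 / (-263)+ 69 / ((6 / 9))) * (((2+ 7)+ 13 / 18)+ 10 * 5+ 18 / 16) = -3356656485 / 33664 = -99710.57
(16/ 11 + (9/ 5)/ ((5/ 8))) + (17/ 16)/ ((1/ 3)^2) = 61147/ 4400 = 13.90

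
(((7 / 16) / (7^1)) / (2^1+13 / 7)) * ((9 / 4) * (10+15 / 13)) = 0.41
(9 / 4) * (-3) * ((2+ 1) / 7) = -81 / 28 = -2.89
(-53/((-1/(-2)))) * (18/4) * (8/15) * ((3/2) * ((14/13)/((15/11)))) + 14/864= -42309533/140400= -301.35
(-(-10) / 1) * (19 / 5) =38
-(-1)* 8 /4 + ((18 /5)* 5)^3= 5834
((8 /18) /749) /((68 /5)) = 5 /114597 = 0.00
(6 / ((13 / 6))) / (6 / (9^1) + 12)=0.22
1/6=0.17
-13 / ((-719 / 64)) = 832 / 719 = 1.16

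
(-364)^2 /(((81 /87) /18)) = 7684768 /3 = 2561589.33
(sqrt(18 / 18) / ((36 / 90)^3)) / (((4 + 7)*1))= 125 / 88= 1.42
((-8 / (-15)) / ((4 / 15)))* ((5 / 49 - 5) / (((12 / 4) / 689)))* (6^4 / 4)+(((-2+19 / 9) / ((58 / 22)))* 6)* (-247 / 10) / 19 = -15537232607 / 21315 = -728934.21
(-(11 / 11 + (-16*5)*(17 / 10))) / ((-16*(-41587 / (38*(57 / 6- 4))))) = 28215 / 665392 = 0.04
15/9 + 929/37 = 2972/111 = 26.77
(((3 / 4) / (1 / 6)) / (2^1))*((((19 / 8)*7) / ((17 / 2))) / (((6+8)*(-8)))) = -171 / 4352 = -0.04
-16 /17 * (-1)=16 /17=0.94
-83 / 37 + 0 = -83 / 37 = -2.24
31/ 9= 3.44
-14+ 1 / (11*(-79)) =-12167 / 869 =-14.00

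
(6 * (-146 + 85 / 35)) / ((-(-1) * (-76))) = 3015 / 266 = 11.33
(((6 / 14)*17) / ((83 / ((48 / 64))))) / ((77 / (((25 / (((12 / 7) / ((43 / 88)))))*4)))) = 0.02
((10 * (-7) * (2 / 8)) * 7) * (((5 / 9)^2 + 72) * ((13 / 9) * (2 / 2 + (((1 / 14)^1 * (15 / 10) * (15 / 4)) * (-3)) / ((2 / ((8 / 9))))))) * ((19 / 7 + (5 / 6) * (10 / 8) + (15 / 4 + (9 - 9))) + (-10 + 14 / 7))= 2934.82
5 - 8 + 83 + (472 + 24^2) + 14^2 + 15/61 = 80779/61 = 1324.25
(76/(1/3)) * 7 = 1596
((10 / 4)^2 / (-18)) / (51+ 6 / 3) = -25 / 3816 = -0.01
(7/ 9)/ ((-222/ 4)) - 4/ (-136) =523/ 33966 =0.02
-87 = -87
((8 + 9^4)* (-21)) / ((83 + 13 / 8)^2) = -8828736 / 458329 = -19.26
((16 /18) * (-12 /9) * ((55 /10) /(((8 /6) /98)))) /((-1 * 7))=616 /9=68.44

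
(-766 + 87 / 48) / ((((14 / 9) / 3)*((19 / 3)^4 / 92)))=-615030327 / 7297976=-84.27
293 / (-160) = -293 / 160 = -1.83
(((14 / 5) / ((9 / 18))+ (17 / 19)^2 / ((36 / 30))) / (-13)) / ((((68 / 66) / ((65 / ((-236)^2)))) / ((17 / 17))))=-746603 / 1367225408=-0.00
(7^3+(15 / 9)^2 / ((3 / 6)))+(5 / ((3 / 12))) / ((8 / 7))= 6589 / 18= 366.06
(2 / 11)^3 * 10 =80 / 1331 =0.06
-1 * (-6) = 6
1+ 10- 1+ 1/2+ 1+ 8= 39/2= 19.50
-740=-740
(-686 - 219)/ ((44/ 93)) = -84165/ 44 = -1912.84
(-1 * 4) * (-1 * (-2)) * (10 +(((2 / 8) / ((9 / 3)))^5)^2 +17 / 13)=-9101852540941 / 100615716864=-90.46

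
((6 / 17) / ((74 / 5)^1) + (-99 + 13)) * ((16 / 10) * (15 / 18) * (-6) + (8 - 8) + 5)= 162237 / 629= 257.93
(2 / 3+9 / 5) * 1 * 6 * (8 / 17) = 592 / 85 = 6.96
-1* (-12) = 12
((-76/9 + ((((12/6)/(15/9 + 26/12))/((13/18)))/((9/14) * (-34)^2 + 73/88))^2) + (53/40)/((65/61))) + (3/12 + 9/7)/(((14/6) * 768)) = -1526286427976926573799533/211980546487891694822400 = -7.20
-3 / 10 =-0.30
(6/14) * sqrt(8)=6 * sqrt(2)/7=1.21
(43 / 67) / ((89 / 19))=817 / 5963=0.14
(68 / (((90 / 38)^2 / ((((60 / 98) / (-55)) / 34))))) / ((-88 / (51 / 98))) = 6137 / 261468900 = 0.00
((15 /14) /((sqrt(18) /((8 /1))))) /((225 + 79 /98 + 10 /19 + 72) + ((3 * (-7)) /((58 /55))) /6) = 30856 * sqrt(2) /6372055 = 0.01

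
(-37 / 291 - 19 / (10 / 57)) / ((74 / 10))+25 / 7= -1670311 / 150738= -11.08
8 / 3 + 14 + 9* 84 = 2318 / 3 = 772.67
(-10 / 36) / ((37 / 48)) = -40 / 111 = -0.36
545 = 545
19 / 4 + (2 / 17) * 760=6403 / 68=94.16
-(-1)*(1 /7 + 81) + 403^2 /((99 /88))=9100016 /63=144444.70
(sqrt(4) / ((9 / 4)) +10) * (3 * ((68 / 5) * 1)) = 6664 / 15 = 444.27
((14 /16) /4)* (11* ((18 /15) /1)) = 2.89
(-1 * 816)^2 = 665856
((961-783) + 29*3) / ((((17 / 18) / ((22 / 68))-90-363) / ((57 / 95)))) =-15741 / 44558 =-0.35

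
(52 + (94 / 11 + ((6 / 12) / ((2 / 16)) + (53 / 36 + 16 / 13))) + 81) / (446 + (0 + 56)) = 763183 / 2584296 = 0.30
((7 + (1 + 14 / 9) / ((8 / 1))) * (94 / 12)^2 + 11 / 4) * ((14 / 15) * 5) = 8198897 / 3888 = 2108.77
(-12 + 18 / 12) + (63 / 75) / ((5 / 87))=1029 / 250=4.12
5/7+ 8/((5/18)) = 1033/35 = 29.51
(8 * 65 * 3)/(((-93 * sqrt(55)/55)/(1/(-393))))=520 * sqrt(55)/12183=0.32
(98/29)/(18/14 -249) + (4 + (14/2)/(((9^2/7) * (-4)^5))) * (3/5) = 2764398547/1158589440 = 2.39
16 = 16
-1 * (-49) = 49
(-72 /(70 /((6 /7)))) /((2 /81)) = -8748 /245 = -35.71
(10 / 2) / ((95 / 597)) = 597 / 19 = 31.42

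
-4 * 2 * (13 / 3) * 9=-312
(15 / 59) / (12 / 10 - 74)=-75 / 21476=-0.00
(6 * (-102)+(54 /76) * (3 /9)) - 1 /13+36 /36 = -301755 /494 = -610.84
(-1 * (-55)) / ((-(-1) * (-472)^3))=-55 / 105154048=-0.00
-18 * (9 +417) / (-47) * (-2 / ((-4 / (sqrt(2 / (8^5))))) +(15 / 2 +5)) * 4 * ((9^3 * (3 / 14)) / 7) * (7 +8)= 2731517.03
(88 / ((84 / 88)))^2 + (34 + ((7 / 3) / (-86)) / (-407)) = 131715677209 / 15435882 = 8533.08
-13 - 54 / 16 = -131 / 8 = -16.38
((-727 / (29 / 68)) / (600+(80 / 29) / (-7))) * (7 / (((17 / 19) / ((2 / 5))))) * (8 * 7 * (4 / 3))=-151611488 / 228225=-664.31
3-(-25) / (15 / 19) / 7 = 158 / 21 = 7.52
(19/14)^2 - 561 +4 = -555.16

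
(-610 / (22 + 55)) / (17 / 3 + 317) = -915 / 37268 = -0.02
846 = 846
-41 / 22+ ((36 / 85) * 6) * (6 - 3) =10771 / 1870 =5.76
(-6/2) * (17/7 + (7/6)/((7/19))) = -235/14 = -16.79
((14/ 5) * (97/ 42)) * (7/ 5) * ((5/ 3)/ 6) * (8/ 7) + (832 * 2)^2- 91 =373789063/ 135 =2768807.87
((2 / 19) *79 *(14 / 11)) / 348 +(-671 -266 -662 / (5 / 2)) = -1201.77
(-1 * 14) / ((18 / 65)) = -455 / 9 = -50.56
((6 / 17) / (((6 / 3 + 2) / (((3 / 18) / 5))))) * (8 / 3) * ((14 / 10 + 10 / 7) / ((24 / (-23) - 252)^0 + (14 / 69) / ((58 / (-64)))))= 132066 / 4620175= 0.03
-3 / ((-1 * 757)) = 3 / 757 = 0.00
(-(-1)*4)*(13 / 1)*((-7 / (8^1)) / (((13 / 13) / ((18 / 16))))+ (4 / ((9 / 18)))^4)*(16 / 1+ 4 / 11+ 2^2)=47698742 / 11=4336249.27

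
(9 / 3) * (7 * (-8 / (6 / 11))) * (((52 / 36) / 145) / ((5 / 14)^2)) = -784784 / 32625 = -24.05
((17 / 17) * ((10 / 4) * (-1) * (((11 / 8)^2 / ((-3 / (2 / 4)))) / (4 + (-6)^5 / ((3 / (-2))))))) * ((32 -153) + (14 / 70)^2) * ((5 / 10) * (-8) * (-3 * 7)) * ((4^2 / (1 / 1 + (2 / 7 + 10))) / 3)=-373527 / 512315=-0.73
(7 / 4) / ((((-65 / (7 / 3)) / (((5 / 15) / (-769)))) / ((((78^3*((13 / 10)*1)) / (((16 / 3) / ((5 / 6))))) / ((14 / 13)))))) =599781 / 246080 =2.44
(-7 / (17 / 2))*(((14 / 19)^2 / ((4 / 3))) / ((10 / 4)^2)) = -0.05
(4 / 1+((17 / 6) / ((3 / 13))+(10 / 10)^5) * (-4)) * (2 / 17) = -52 / 9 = -5.78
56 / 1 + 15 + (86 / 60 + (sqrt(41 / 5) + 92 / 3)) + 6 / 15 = sqrt(205) / 5 + 207 / 2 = 106.36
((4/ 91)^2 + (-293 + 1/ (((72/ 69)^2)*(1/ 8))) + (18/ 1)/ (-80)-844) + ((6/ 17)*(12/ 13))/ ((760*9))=-1129.88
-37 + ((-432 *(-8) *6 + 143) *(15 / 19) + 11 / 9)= 16447.64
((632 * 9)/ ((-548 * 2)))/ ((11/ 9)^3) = -518319/ 182347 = -2.84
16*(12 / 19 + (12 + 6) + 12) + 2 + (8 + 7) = 9635 / 19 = 507.11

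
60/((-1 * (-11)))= 60/11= 5.45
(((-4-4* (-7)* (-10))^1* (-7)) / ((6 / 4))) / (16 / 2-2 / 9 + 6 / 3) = 1491 / 11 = 135.55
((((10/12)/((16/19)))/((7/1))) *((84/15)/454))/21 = 19/228816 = 0.00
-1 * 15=-15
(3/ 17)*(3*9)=81/ 17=4.76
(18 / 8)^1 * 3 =27 / 4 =6.75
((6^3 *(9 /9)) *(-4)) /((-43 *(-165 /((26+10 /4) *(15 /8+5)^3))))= -1551825 /1376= -1127.78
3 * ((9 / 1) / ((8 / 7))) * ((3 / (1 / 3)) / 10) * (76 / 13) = 32319 / 260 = 124.30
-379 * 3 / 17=-1137 / 17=-66.88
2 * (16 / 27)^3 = 0.42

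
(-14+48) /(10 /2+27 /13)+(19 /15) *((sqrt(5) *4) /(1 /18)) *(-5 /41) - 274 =-12383 /46 - 456 *sqrt(5) /41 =-294.07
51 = 51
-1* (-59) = 59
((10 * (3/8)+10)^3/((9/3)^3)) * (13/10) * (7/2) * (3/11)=275275/2304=119.48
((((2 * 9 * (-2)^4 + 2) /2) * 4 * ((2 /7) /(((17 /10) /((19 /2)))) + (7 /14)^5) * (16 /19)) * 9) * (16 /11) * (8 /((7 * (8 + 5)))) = 2070961920 /2263261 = 915.03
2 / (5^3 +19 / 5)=5 / 322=0.02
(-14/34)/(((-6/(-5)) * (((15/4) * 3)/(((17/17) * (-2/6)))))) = 14/1377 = 0.01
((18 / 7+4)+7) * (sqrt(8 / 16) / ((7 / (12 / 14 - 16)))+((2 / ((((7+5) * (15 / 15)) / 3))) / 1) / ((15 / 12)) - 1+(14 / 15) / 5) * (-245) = 4123 / 3+25175 * sqrt(2) / 7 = 6460.45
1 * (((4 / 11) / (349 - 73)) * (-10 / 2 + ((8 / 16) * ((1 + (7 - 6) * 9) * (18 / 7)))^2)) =7855 / 37191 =0.21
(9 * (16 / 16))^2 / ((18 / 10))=45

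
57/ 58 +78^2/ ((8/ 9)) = 198519/ 29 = 6845.48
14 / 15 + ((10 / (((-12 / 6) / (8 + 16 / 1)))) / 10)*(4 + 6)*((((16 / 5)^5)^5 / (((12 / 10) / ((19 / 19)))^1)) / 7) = -15211807202738519167752918933262 / 250339508056640625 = -60764708378738.08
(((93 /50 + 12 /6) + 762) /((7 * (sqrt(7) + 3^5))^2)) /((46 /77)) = 0.00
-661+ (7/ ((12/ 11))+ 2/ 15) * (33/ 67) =-881417/ 1340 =-657.77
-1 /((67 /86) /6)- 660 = -44736 /67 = -667.70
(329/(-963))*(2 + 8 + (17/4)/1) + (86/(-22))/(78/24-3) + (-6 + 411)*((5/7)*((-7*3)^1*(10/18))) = -47958109/14124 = -3395.50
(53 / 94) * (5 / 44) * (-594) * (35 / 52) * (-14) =1752975 / 4888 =358.63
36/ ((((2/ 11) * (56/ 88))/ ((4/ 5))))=8712/ 35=248.91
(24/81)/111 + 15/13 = 45059/38961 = 1.16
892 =892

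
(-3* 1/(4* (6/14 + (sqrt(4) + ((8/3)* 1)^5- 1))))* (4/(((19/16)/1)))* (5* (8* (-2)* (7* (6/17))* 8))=1097349120/37436669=29.31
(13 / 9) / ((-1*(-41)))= 13 / 369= 0.04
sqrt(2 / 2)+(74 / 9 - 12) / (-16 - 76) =431 / 414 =1.04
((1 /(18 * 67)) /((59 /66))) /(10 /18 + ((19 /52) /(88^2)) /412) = 5474946048 /3279161543803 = 0.00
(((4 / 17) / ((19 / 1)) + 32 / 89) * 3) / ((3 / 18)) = 192456 / 28747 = 6.69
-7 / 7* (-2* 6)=12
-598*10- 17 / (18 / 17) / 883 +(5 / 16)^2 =-12165741677 / 2034432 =-5979.92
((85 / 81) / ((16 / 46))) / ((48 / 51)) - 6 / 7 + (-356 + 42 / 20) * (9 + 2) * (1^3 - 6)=1412825989 / 72576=19466.85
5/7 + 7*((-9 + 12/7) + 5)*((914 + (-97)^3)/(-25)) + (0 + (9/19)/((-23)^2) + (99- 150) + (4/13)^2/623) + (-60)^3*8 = -61155034860154553/26455990925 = -2311576.04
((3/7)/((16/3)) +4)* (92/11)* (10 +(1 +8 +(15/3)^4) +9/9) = 6779595/308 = 22011.67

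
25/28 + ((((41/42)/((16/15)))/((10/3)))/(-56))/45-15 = -5308841/376320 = -14.11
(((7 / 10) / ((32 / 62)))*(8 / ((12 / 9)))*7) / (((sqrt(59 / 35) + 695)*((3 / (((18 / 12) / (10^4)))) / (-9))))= -4433961 / 120219136000 + 4557*sqrt(2065) / 3005478400000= -0.00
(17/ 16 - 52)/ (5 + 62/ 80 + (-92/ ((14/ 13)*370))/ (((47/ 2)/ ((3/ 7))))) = -347234825/ 39338778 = -8.83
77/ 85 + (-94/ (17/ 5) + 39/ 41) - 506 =-1853288/ 3485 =-531.79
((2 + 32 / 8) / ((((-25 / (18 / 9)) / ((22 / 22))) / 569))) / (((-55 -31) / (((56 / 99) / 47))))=63728 / 1667325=0.04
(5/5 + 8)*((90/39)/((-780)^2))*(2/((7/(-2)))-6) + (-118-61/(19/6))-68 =-1199563311/5844020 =-205.26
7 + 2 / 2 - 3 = 5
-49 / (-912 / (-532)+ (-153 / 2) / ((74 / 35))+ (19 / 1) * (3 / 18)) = 152292 / 97285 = 1.57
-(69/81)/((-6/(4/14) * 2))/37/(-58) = -23/2433564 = -0.00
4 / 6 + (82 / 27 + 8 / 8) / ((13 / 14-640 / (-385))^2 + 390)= 3508918 / 5184243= 0.68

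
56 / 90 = 28 / 45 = 0.62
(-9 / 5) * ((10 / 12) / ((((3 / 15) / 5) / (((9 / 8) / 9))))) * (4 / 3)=-25 / 4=-6.25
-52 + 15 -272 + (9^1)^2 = -228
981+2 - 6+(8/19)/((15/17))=278581/285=977.48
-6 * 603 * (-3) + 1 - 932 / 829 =8997863 / 829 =10853.88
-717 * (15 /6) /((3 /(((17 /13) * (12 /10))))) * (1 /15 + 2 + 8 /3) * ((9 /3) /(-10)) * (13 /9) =288473 /150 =1923.15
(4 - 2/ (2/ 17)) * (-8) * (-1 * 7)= -728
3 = 3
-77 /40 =-1.92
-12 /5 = -2.40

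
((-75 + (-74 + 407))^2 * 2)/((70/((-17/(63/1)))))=-125732/245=-513.19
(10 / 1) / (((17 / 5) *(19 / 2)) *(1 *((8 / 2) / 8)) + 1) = 200 / 343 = 0.58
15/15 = 1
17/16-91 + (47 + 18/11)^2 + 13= 4430649/1936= 2288.56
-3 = -3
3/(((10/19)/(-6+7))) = 57/10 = 5.70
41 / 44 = 0.93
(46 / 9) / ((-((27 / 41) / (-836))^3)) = 1852372112922496 / 177147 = 10456694795.41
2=2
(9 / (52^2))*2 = 9 / 1352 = 0.01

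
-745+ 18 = -727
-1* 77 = -77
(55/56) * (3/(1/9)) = 1485/56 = 26.52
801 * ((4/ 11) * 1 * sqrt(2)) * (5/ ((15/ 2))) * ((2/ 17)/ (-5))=-4272 * sqrt(2)/ 935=-6.46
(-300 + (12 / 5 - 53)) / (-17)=1753 / 85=20.62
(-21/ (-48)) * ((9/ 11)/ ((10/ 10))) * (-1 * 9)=-567/ 176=-3.22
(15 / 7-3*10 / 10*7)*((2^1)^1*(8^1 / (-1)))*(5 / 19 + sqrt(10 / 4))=10560 / 133 + 1056*sqrt(10) / 7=556.45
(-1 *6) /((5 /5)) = -6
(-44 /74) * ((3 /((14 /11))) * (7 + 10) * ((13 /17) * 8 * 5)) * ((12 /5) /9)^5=-12886016 /13111875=-0.98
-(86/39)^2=-4.86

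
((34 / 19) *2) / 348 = 17 / 1653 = 0.01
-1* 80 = -80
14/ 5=2.80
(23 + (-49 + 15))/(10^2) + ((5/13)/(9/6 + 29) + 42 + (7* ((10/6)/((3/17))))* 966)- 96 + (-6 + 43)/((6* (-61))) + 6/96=60720832199/951600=63809.20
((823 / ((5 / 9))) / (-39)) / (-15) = 823 / 325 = 2.53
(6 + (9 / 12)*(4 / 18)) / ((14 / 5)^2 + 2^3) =925 / 2376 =0.39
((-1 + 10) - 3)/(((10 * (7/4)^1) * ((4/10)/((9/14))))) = 27/49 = 0.55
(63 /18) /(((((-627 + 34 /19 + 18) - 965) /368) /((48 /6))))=-6.55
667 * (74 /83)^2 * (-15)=-7952.88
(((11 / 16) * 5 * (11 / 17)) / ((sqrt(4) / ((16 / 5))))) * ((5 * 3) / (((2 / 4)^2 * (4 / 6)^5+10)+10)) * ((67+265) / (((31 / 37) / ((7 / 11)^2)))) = 427.60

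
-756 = -756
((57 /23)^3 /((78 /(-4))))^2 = 15242865444 /25018065241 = 0.61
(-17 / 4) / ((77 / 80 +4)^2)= -27200 / 157609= -0.17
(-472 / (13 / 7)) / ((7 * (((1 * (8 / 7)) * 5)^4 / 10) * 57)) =-141659 / 23712000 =-0.01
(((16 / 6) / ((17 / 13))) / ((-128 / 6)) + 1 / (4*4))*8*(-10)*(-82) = -3690 / 17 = -217.06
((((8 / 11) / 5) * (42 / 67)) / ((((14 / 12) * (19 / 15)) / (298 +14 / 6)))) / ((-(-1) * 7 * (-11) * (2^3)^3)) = -8109 / 17251696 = -0.00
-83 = -83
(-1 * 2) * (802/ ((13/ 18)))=-28872/ 13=-2220.92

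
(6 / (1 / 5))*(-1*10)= -300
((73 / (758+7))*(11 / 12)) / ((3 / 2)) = 803 / 13770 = 0.06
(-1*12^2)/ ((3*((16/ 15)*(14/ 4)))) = -12.86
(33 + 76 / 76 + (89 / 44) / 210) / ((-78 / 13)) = -314249 / 55440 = -5.67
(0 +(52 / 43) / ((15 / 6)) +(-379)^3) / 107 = -11704586781 / 23005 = -508784.47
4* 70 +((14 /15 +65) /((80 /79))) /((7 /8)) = 372131 /1050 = 354.41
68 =68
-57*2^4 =-912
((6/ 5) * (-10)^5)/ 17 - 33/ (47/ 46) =-5665806/ 799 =-7091.12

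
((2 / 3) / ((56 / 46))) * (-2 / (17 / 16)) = -1.03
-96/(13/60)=-5760/13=-443.08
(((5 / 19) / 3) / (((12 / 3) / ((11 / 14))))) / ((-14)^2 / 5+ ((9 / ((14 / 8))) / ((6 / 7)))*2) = 275 / 817152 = 0.00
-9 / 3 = -3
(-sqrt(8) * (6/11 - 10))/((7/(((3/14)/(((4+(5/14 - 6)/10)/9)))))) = 4320 * sqrt(2)/2849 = 2.14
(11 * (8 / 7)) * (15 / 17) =1320 / 119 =11.09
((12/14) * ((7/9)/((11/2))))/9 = 4/297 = 0.01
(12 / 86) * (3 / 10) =9 / 215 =0.04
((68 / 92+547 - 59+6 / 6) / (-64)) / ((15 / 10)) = -5.10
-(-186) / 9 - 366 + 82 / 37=-38086 / 111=-343.12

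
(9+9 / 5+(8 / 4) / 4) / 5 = 113 / 50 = 2.26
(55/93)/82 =0.01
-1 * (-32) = 32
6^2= 36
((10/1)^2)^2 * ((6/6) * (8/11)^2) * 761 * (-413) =-201147520000/121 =-1662376198.35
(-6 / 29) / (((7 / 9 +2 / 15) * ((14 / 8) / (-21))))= 3240 / 1189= 2.72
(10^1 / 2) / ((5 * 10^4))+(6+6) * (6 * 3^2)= 648.00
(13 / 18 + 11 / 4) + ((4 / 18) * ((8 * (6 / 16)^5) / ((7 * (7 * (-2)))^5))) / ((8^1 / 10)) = 2314037239806785 / 666442725064704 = 3.47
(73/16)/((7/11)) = 803/112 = 7.17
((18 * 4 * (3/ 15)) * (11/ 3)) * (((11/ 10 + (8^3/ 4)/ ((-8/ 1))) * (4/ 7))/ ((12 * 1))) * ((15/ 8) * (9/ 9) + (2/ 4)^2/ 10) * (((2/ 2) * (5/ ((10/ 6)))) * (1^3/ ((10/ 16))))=-1494768/ 4375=-341.66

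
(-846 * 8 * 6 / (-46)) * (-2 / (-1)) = 40608 / 23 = 1765.57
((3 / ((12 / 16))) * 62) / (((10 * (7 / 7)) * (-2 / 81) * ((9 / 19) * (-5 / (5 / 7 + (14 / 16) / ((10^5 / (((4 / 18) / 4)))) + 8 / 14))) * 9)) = 76334428861 / 1260000000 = 60.58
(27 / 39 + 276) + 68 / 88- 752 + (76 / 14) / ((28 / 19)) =-470.85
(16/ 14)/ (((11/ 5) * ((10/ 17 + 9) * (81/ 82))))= 55760/ 1016631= 0.05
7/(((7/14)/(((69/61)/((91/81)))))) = 11178/793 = 14.10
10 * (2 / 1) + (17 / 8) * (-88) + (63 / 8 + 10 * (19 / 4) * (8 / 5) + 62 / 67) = -44059 / 536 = -82.20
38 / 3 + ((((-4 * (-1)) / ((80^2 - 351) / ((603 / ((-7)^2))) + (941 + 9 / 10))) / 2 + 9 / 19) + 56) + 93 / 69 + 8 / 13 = 10474756795186 / 147314016681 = 71.10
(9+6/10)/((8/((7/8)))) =1.05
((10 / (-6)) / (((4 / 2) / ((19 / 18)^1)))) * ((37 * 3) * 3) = -3515 / 12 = -292.92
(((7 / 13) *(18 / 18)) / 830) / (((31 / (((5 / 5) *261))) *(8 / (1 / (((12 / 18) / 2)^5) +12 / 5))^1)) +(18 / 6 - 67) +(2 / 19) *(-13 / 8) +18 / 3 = -14745210049 / 254212400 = -58.00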